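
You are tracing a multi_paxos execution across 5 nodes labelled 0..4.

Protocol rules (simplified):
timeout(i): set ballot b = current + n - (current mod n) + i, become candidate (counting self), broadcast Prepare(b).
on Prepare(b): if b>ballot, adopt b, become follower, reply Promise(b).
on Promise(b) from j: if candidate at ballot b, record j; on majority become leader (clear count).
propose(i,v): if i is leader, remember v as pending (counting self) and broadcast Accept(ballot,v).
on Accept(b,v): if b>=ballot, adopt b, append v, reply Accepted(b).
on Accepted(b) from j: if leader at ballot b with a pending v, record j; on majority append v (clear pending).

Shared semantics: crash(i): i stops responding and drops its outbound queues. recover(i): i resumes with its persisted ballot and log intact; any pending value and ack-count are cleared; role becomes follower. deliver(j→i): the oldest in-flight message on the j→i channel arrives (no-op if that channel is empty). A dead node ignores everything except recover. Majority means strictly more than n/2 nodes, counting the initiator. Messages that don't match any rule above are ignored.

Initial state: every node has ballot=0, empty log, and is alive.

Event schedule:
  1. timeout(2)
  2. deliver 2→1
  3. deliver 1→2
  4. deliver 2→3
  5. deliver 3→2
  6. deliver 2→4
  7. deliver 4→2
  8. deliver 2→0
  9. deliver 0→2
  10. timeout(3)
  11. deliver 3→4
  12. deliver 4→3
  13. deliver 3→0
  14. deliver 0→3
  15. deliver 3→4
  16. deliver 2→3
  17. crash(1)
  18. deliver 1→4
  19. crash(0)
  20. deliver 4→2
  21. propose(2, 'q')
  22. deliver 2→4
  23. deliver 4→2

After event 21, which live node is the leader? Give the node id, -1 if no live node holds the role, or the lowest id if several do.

2

e1 timeout(2): 2[cand,b=7,-]
e2 deliver 2→1: 1[foll,b=7,-]
e3 deliver 1→2: ·
e4 deliver 2→3: 3[foll,b=7,-]
e5 deliver 3→2: 2[lead,b=7,-]
e6 deliver 2→4: 4[foll,b=7,-]
e7 deliver 4→2: ·
e8 deliver 2→0: 0[foll,b=7,-]
e9 deliver 0→2: ·
e10 timeout(3): 3[cand,b=13,-]
e11 deliver 3→4: 4[foll,b=13,-]
e12 deliver 4→3: ·
e13 deliver 3→0: 0[foll,b=13,-]
e14 deliver 0→3: 3[lead,b=13,-]
e15 deliver 3→4: ·
e16 deliver 2→3: ·
e17 crash(1): 1[✗foll,b=7,-]
e18 deliver 1→4: ·
e19 crash(0): 0[✗foll,b=13,-]
e20 deliver 4→2: ·
e21 propose(2,'q'): ·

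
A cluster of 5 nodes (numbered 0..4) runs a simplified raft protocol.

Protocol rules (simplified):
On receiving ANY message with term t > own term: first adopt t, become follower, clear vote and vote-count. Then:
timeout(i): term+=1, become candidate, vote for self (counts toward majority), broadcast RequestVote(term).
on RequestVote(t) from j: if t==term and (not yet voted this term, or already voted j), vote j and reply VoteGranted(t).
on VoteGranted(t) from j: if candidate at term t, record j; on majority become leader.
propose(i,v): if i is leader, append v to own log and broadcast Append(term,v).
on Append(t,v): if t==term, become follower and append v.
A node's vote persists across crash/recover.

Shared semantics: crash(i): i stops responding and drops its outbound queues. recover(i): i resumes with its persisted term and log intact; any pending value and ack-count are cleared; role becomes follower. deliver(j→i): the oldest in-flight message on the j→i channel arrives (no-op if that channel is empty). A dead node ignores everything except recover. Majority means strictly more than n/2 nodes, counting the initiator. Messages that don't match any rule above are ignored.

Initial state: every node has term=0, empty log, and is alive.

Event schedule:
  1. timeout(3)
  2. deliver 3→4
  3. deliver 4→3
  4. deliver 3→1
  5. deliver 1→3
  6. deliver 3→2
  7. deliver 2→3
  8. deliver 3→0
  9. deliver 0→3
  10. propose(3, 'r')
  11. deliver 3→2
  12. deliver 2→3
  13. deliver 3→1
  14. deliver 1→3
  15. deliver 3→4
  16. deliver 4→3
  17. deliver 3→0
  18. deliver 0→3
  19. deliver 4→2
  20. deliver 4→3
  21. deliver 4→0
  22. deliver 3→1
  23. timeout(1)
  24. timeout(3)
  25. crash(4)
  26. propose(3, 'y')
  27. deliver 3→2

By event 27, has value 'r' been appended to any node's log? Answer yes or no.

after 1 — timeout(3): n3:cand/t1/[-]
after 2 — deliver 3→4: n4:foll/t1/[-]
after 3 — deliver 4→3: ·
after 4 — deliver 3→1: n1:foll/t1/[-]
after 5 — deliver 1→3: n3:lead/t1/[-]
after 6 — deliver 3→2: n2:foll/t1/[-]
after 7 — deliver 2→3: ·
after 8 — deliver 3→0: n0:foll/t1/[-]
after 9 — deliver 0→3: ·
after 10 — propose(3,'r'): n3:lead/t1/[r]
after 11 — deliver 3→2: n2:foll/t1/[r]
after 12 — deliver 2→3: ·
after 13 — deliver 3→1: n1:foll/t1/[r]
after 14 — deliver 1→3: ·
after 15 — deliver 3→4: n4:foll/t1/[r]
after 16 — deliver 4→3: ·
after 17 — deliver 3→0: n0:foll/t1/[r]
after 18 — deliver 0→3: ·
after 19 — deliver 4→2: ·
after 20 — deliver 4→3: ·
after 21 — deliver 4→0: ·
after 22 — deliver 3→1: ·
after 23 — timeout(1): n1:cand/t2/[r]
after 24 — timeout(3): n3:cand/t2/[r]
after 25 — crash(4): n4:✗foll/t1/[r]
after 26 — propose(3,'y'): ·
after 27 — deliver 3→2: n2:foll/t2/[r]

yes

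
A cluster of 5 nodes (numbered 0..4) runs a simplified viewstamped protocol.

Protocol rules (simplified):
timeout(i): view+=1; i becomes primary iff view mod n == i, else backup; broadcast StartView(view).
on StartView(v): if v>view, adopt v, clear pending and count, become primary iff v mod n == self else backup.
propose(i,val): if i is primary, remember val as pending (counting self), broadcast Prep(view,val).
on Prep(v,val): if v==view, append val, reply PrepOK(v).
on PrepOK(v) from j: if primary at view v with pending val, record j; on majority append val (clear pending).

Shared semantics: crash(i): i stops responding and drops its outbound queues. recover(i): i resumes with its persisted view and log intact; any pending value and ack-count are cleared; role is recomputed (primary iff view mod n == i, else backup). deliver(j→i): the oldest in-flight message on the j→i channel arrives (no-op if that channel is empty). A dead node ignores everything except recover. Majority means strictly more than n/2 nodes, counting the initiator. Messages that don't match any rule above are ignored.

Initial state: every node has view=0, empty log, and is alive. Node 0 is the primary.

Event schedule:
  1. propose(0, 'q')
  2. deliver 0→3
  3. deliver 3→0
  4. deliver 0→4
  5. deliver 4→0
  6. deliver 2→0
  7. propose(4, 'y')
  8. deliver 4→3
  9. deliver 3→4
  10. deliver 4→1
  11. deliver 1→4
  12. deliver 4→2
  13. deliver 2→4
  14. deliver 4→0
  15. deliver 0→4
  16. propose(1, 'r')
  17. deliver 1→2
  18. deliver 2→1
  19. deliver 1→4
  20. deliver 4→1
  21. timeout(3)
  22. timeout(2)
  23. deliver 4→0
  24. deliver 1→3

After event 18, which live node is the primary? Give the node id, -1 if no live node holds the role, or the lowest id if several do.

[1] propose(0,'q') → ∅
[2] deliver 0→3 → N3(back v0 [q])
[3] deliver 3→0 → ∅
[4] deliver 0→4 → N4(back v0 [q])
[5] deliver 4→0 → N0(prim v0 [q])
[6] deliver 2→0 → ∅
[7] propose(4,'y') → ∅
[8] deliver 4→3 → ∅
[9] deliver 3→4 → ∅
[10] deliver 4→1 → ∅
[11] deliver 1→4 → ∅
[12] deliver 4→2 → ∅
[13] deliver 2→4 → ∅
[14] deliver 4→0 → ∅
[15] deliver 0→4 → ∅
[16] propose(1,'r') → ∅
[17] deliver 1→2 → ∅
[18] deliver 2→1 → ∅

0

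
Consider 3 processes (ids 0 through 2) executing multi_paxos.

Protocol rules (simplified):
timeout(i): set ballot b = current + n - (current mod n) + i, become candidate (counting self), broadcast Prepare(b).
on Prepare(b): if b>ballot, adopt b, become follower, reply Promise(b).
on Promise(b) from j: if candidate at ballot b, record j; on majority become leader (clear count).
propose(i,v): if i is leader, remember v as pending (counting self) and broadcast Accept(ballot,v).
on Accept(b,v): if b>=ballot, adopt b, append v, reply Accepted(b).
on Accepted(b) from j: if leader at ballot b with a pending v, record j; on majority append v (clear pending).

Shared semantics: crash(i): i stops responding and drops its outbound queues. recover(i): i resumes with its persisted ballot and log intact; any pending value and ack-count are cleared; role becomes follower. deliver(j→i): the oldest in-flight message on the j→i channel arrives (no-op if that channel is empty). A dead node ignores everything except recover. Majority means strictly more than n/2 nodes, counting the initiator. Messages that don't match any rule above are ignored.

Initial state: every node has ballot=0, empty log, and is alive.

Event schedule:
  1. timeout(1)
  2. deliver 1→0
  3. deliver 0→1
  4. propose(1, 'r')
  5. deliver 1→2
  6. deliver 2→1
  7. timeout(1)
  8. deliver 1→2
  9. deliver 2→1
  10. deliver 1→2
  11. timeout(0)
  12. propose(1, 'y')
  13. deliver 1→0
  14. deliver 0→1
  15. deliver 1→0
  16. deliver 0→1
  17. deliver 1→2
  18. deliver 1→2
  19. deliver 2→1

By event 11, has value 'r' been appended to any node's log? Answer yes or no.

step 1 timeout(1): 1={cand,b=4,log=-}
step 2 deliver 1→0: 0={foll,b=4,log=-}
step 3 deliver 0→1: 1={lead,b=4,log=-}
step 4 propose(1,'r'): —
step 5 deliver 1→2: 2={foll,b=4,log=-}
step 6 deliver 2→1: —
step 7 timeout(1): 1={cand,b=7,log=-}
step 8 deliver 1→2: 2={foll,b=4,log=r}
step 9 deliver 2→1: —
step 10 deliver 1→2: 2={foll,b=7,log=r}
step 11 timeout(0): 0={cand,b=6,log=-}

yes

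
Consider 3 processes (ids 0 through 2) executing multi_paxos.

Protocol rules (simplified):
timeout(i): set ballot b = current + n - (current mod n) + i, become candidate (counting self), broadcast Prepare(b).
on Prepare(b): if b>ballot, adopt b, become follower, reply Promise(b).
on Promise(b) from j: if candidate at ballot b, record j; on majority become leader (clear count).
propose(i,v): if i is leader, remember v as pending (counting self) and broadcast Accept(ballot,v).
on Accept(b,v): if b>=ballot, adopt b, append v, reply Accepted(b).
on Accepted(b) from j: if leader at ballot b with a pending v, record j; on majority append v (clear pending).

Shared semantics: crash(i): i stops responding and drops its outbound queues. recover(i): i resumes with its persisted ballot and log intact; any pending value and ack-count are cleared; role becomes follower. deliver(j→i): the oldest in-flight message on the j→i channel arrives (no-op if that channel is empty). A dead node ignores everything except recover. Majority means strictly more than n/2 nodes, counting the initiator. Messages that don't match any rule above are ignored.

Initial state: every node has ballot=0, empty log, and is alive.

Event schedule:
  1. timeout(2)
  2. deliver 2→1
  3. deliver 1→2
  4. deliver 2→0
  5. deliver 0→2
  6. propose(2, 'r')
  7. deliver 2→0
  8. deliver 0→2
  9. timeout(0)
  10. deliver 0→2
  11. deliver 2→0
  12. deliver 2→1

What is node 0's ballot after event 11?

6

after 1 — timeout(2): n2:cand/b5/[-]
after 2 — deliver 2→1: n1:foll/b5/[-]
after 3 — deliver 1→2: n2:lead/b5/[-]
after 4 — deliver 2→0: n0:foll/b5/[-]
after 5 — deliver 0→2: ·
after 6 — propose(2,'r'): ·
after 7 — deliver 2→0: n0:foll/b5/[r]
after 8 — deliver 0→2: n2:lead/b5/[r]
after 9 — timeout(0): n0:cand/b6/[r]
after 10 — deliver 0→2: n2:foll/b6/[r]
after 11 — deliver 2→0: n0:lead/b6/[r]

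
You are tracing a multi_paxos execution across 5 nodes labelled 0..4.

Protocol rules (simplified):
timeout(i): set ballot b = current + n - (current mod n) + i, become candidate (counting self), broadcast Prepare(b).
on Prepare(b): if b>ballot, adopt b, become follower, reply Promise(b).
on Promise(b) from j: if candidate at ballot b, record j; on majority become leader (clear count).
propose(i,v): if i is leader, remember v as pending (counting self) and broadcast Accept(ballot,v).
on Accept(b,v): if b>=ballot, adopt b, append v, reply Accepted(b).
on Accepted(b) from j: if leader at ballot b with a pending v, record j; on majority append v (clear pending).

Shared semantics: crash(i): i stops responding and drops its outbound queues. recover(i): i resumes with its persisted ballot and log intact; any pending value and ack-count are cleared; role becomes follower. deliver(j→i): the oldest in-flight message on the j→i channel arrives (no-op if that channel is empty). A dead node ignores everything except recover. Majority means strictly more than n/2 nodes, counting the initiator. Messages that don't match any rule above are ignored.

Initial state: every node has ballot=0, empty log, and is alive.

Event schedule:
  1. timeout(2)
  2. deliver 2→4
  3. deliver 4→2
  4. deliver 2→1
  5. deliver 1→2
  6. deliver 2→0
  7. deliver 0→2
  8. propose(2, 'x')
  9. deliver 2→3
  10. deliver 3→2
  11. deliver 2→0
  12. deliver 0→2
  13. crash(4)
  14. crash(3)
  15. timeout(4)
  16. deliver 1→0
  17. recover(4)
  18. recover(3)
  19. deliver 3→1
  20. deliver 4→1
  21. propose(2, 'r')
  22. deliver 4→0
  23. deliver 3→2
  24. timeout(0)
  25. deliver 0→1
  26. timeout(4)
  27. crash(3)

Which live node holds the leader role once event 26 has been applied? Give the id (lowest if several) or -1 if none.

2

e1 timeout(2): 2[cand,b=7,-]
e2 deliver 2→4: 4[foll,b=7,-]
e3 deliver 4→2: ·
e4 deliver 2→1: 1[foll,b=7,-]
e5 deliver 1→2: 2[lead,b=7,-]
e6 deliver 2→0: 0[foll,b=7,-]
e7 deliver 0→2: ·
e8 propose(2,'x'): ·
e9 deliver 2→3: 3[foll,b=7,-]
e10 deliver 3→2: ·
e11 deliver 2→0: 0[foll,b=7,x]
e12 deliver 0→2: ·
e13 crash(4): 4[✗foll,b=7,-]
e14 crash(3): 3[✗foll,b=7,-]
e15 timeout(4): ·
e16 deliver 1→0: ·
e17 recover(4): 4[foll,b=7,-]
e18 recover(3): 3[foll,b=7,-]
e19 deliver 3→1: ·
e20 deliver 4→1: ·
e21 propose(2,'r'): ·
e22 deliver 4→0: ·
e23 deliver 3→2: ·
e24 timeout(0): 0[cand,b=10,x]
e25 deliver 0→1: 1[foll,b=10,-]
e26 timeout(4): 4[cand,b=14,-]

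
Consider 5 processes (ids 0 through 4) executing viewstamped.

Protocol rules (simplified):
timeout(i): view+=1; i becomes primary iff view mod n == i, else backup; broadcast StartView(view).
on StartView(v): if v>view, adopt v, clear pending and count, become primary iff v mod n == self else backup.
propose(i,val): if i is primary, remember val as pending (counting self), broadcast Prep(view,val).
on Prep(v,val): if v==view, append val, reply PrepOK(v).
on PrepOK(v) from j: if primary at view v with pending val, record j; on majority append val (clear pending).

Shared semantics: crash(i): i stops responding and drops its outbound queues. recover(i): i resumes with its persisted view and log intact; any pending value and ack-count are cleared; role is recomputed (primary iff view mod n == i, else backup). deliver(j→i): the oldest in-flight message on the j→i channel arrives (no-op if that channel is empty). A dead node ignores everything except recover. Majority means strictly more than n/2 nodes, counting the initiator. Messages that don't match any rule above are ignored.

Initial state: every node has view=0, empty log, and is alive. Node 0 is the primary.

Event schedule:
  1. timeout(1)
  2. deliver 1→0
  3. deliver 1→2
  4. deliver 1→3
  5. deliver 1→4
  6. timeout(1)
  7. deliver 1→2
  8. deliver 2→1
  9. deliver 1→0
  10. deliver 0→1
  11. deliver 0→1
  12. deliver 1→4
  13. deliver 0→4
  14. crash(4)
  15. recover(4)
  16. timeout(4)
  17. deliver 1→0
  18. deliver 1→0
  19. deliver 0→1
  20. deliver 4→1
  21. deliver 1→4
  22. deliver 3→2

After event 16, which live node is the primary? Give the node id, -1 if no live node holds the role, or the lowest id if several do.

step 1 timeout(1): 1={prim,v=1,log=-}
step 2 deliver 1→0: 0={back,v=1,log=-}
step 3 deliver 1→2: 2={back,v=1,log=-}
step 4 deliver 1→3: 3={back,v=1,log=-}
step 5 deliver 1→4: 4={back,v=1,log=-}
step 6 timeout(1): 1={back,v=2,log=-}
step 7 deliver 1→2: 2={prim,v=2,log=-}
step 8 deliver 2→1: —
step 9 deliver 1→0: 0={back,v=2,log=-}
step 10 deliver 0→1: —
step 11 deliver 0→1: —
step 12 deliver 1→4: 4={back,v=2,log=-}
step 13 deliver 0→4: —
step 14 crash(4): 4={✗back,v=2,log=-}
step 15 recover(4): 4={back,v=2,log=-}
step 16 timeout(4): 4={back,v=3,log=-}

2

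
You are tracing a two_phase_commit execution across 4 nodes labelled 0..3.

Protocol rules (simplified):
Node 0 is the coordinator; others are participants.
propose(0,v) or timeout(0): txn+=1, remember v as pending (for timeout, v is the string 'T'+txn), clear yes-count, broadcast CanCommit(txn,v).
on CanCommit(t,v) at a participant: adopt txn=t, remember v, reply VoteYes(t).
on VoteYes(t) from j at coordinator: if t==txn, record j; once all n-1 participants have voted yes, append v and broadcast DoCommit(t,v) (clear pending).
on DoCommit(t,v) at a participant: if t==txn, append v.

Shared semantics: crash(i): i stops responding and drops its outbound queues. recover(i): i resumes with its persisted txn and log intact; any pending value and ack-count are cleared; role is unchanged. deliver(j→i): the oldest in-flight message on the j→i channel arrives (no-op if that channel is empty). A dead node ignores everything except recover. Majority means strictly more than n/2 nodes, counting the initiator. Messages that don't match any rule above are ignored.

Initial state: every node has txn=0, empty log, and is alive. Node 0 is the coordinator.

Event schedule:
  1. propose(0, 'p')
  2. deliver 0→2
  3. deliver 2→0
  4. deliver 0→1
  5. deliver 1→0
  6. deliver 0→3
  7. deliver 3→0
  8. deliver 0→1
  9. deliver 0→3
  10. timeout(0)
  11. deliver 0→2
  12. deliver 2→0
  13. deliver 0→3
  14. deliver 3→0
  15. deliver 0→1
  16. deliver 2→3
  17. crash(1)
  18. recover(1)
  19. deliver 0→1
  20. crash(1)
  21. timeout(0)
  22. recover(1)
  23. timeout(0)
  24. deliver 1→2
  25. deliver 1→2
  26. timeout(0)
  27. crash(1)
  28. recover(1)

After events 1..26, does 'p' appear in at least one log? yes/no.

yes

e1 propose(0,'p'): 0[coor,t=1,-]
e2 deliver 0→2: 2[part,t=1,-]
e3 deliver 2→0: ·
e4 deliver 0→1: 1[part,t=1,-]
e5 deliver 1→0: ·
e6 deliver 0→3: 3[part,t=1,-]
e7 deliver 3→0: 0[coor,t=1,p]
e8 deliver 0→1: 1[part,t=1,p]
e9 deliver 0→3: 3[part,t=1,p]
e10 timeout(0): 0[coor,t=2,p]
e11 deliver 0→2: 2[part,t=1,p]
e12 deliver 2→0: ·
e13 deliver 0→3: 3[part,t=2,p]
e14 deliver 3→0: ·
e15 deliver 0→1: 1[part,t=2,p]
e16 deliver 2→3: ·
e17 crash(1): 1[✗part,t=2,p]
e18 recover(1): 1[part,t=2,p]
e19 deliver 0→1: ·
e20 crash(1): 1[✗part,t=2,p]
e21 timeout(0): 0[coor,t=3,p]
e22 recover(1): 1[part,t=2,p]
e23 timeout(0): 0[coor,t=4,p]
e24 deliver 1→2: ·
e25 deliver 1→2: ·
e26 timeout(0): 0[coor,t=5,p]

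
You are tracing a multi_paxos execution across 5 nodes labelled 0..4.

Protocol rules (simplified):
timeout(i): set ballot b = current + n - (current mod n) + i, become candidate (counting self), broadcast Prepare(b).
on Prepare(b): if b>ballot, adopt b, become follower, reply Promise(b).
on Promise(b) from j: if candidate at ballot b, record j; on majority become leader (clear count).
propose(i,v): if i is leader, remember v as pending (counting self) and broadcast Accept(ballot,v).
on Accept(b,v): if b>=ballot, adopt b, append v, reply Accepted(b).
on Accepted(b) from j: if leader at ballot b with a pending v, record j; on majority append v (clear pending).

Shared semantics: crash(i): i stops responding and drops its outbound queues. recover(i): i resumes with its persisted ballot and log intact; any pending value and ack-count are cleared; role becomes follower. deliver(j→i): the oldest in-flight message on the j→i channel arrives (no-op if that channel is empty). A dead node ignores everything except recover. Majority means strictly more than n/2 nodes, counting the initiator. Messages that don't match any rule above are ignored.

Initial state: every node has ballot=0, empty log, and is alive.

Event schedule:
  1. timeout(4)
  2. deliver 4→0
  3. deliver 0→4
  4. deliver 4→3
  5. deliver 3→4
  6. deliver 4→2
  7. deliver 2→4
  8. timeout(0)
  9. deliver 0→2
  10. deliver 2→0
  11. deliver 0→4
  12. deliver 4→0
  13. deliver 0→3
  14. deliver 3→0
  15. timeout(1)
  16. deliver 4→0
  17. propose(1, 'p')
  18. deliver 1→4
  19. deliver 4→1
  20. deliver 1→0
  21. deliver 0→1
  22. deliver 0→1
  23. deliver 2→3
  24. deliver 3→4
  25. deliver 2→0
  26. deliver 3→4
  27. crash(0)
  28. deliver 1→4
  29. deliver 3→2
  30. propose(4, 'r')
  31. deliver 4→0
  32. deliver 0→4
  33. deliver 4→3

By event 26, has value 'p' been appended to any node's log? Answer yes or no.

after 1 — timeout(4): n4:cand/b9/[-]
after 2 — deliver 4→0: n0:foll/b9/[-]
after 3 — deliver 0→4: ·
after 4 — deliver 4→3: n3:foll/b9/[-]
after 5 — deliver 3→4: n4:lead/b9/[-]
after 6 — deliver 4→2: n2:foll/b9/[-]
after 7 — deliver 2→4: ·
after 8 — timeout(0): n0:cand/b10/[-]
after 9 — deliver 0→2: n2:foll/b10/[-]
after 10 — deliver 2→0: ·
after 11 — deliver 0→4: n4:foll/b10/[-]
after 12 — deliver 4→0: n0:lead/b10/[-]
after 13 — deliver 0→3: n3:foll/b10/[-]
after 14 — deliver 3→0: ·
after 15 — timeout(1): n1:cand/b6/[-]
after 16 — deliver 4→0: ·
after 17 — propose(1,'p'): ·
after 18 — deliver 1→4: ·
after 19 — deliver 4→1: n1:foll/b9/[-]
after 20 — deliver 1→0: ·
after 21 — deliver 0→1: n1:foll/b10/[-]
after 22 — deliver 0→1: ·
after 23 — deliver 2→3: ·
after 24 — deliver 3→4: ·
after 25 — deliver 2→0: ·
after 26 — deliver 3→4: ·

no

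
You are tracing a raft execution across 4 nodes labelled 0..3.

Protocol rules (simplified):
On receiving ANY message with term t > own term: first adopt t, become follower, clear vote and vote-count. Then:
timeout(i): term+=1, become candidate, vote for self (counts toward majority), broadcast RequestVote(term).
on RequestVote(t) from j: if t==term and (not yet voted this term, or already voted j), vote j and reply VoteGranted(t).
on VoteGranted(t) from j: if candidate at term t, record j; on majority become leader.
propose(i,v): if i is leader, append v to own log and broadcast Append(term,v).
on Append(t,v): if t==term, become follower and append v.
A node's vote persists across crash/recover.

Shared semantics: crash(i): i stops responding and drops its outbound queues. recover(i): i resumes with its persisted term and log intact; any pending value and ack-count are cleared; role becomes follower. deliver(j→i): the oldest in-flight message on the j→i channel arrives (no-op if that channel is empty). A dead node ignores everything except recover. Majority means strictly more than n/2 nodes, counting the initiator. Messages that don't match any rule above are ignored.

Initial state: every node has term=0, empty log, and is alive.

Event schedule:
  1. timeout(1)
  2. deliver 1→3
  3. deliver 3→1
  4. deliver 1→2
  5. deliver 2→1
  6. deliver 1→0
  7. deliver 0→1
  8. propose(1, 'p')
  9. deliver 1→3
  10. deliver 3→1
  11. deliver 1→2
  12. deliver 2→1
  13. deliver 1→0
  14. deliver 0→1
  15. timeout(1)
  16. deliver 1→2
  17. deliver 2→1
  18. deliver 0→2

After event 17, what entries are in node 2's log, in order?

p

e1 timeout(1): 1[cand,t=1,-]
e2 deliver 1→3: 3[foll,t=1,-]
e3 deliver 3→1: ·
e4 deliver 1→2: 2[foll,t=1,-]
e5 deliver 2→1: 1[lead,t=1,-]
e6 deliver 1→0: 0[foll,t=1,-]
e7 deliver 0→1: ·
e8 propose(1,'p'): 1[lead,t=1,p]
e9 deliver 1→3: 3[foll,t=1,p]
e10 deliver 3→1: ·
e11 deliver 1→2: 2[foll,t=1,p]
e12 deliver 2→1: ·
e13 deliver 1→0: 0[foll,t=1,p]
e14 deliver 0→1: ·
e15 timeout(1): 1[cand,t=2,p]
e16 deliver 1→2: 2[foll,t=2,p]
e17 deliver 2→1: ·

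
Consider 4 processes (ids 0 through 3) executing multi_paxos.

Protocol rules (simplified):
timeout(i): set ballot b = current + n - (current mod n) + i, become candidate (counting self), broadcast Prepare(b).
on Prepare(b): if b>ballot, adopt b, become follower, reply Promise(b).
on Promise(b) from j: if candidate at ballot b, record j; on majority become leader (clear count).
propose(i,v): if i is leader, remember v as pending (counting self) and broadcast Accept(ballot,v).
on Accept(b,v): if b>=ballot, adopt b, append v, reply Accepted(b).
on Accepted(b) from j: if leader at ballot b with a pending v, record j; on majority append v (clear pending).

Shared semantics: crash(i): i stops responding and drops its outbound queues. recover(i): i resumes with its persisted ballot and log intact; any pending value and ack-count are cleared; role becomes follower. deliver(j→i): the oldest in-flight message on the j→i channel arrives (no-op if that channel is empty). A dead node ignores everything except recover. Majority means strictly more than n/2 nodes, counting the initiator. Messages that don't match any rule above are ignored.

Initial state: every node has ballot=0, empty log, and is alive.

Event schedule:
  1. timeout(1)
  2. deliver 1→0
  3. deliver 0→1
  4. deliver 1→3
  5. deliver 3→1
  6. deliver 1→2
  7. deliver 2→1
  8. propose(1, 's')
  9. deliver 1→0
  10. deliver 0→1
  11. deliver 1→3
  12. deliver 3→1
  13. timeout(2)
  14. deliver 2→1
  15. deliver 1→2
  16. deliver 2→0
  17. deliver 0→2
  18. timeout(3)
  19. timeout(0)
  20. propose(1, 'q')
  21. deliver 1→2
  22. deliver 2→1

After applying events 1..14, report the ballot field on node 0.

after 1 — timeout(1): n1:cand/b5/[-]
after 2 — deliver 1→0: n0:foll/b5/[-]
after 3 — deliver 0→1: ·
after 4 — deliver 1→3: n3:foll/b5/[-]
after 5 — deliver 3→1: n1:lead/b5/[-]
after 6 — deliver 1→2: n2:foll/b5/[-]
after 7 — deliver 2→1: ·
after 8 — propose(1,'s'): ·
after 9 — deliver 1→0: n0:foll/b5/[s]
after 10 — deliver 0→1: ·
after 11 — deliver 1→3: n3:foll/b5/[s]
after 12 — deliver 3→1: n1:lead/b5/[s]
after 13 — timeout(2): n2:cand/b10/[-]
after 14 — deliver 2→1: n1:foll/b10/[s]

5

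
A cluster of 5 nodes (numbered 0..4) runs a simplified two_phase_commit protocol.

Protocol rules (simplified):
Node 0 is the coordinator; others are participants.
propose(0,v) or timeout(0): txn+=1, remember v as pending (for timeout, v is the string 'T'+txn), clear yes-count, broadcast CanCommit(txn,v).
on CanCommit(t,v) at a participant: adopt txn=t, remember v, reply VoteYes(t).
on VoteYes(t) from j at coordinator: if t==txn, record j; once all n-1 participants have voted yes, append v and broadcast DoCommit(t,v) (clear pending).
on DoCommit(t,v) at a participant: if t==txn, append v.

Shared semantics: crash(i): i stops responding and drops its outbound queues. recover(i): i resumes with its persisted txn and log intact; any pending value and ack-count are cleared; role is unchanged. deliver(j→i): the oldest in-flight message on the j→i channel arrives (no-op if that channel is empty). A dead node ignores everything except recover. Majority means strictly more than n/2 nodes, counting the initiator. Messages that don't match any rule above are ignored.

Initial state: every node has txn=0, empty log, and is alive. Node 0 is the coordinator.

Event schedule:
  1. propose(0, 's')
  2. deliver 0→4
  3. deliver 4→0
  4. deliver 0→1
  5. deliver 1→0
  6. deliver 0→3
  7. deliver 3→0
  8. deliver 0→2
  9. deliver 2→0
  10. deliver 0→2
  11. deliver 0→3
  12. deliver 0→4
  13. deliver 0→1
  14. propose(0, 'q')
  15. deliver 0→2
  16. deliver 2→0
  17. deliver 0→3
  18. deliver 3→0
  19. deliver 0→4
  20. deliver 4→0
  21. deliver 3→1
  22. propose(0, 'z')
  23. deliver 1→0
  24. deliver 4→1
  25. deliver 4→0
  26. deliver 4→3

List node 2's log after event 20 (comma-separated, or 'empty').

after 1 — propose(0,'s'): n0:coor/t1/[-]
after 2 — deliver 0→4: n4:part/t1/[-]
after 3 — deliver 4→0: ·
after 4 — deliver 0→1: n1:part/t1/[-]
after 5 — deliver 1→0: ·
after 6 — deliver 0→3: n3:part/t1/[-]
after 7 — deliver 3→0: ·
after 8 — deliver 0→2: n2:part/t1/[-]
after 9 — deliver 2→0: n0:coor/t1/[s]
after 10 — deliver 0→2: n2:part/t1/[s]
after 11 — deliver 0→3: n3:part/t1/[s]
after 12 — deliver 0→4: n4:part/t1/[s]
after 13 — deliver 0→1: n1:part/t1/[s]
after 14 — propose(0,'q'): n0:coor/t2/[s]
after 15 — deliver 0→2: n2:part/t2/[s]
after 16 — deliver 2→0: ·
after 17 — deliver 0→3: n3:part/t2/[s]
after 18 — deliver 3→0: ·
after 19 — deliver 0→4: n4:part/t2/[s]
after 20 — deliver 4→0: ·

s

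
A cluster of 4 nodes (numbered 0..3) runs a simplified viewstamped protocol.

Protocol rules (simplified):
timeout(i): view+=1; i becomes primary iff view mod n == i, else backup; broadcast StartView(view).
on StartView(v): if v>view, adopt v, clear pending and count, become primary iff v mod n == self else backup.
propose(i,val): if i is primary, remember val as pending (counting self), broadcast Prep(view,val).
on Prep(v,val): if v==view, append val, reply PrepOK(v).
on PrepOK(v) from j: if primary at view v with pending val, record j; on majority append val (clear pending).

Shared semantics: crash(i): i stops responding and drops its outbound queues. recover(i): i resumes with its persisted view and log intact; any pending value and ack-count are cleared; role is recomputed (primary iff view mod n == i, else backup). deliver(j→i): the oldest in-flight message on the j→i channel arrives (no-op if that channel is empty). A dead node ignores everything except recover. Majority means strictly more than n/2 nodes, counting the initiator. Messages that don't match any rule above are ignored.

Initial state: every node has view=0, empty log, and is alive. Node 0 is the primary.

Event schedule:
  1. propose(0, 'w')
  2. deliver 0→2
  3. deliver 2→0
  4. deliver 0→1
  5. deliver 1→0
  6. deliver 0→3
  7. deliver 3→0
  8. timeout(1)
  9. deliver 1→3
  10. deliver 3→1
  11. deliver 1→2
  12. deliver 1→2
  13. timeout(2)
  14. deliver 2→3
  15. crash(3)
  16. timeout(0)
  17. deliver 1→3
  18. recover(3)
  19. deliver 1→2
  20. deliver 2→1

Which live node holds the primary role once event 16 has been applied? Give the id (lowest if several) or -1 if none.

1

step 1 propose(0,'w'): —
step 2 deliver 0→2: 2={back,v=0,log=w}
step 3 deliver 2→0: —
step 4 deliver 0→1: 1={back,v=0,log=w}
step 5 deliver 1→0: 0={prim,v=0,log=w}
step 6 deliver 0→3: 3={back,v=0,log=w}
step 7 deliver 3→0: —
step 8 timeout(1): 1={prim,v=1,log=w}
step 9 deliver 1→3: 3={back,v=1,log=w}
step 10 deliver 3→1: —
step 11 deliver 1→2: 2={back,v=1,log=w}
step 12 deliver 1→2: —
step 13 timeout(2): 2={prim,v=2,log=w}
step 14 deliver 2→3: 3={back,v=2,log=w}
step 15 crash(3): 3={✗back,v=2,log=w}
step 16 timeout(0): 0={back,v=1,log=w}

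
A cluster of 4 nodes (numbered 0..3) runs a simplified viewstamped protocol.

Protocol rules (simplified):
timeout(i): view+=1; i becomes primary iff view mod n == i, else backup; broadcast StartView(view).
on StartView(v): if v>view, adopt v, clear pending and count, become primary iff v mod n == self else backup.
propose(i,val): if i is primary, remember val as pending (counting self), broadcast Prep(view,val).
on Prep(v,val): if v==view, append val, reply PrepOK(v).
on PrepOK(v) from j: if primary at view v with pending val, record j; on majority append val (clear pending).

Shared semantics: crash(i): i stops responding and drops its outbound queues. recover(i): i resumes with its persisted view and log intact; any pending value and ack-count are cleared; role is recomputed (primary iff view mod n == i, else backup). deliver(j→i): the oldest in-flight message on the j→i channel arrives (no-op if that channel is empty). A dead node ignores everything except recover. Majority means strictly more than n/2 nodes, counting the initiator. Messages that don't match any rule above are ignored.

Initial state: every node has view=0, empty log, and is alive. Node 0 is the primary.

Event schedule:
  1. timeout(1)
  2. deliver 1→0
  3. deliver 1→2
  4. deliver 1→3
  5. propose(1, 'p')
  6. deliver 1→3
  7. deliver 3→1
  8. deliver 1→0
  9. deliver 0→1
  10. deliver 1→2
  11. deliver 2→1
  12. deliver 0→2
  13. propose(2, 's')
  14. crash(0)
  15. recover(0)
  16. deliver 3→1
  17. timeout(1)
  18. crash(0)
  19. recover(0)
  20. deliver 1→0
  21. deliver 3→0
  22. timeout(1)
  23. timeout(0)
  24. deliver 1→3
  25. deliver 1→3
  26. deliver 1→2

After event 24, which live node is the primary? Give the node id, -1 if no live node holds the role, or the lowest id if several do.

e1 timeout(1): 1[prim,v=1,-]
e2 deliver 1→0: 0[back,v=1,-]
e3 deliver 1→2: 2[back,v=1,-]
e4 deliver 1→3: 3[back,v=1,-]
e5 propose(1,'p'): ·
e6 deliver 1→3: 3[back,v=1,p]
e7 deliver 3→1: ·
e8 deliver 1→0: 0[back,v=1,p]
e9 deliver 0→1: 1[prim,v=1,p]
e10 deliver 1→2: 2[back,v=1,p]
e11 deliver 2→1: ·
e12 deliver 0→2: ·
e13 propose(2,'s'): ·
e14 crash(0): 0[✗back,v=1,p]
e15 recover(0): 0[back,v=1,p]
e16 deliver 3→1: ·
e17 timeout(1): 1[back,v=2,p]
e18 crash(0): 0[✗back,v=1,p]
e19 recover(0): 0[back,v=1,p]
e20 deliver 1→0: 0[back,v=2,p]
e21 deliver 3→0: ·
e22 timeout(1): 1[back,v=3,p]
e23 timeout(0): 0[back,v=3,p]
e24 deliver 1→3: 3[back,v=2,p]

-1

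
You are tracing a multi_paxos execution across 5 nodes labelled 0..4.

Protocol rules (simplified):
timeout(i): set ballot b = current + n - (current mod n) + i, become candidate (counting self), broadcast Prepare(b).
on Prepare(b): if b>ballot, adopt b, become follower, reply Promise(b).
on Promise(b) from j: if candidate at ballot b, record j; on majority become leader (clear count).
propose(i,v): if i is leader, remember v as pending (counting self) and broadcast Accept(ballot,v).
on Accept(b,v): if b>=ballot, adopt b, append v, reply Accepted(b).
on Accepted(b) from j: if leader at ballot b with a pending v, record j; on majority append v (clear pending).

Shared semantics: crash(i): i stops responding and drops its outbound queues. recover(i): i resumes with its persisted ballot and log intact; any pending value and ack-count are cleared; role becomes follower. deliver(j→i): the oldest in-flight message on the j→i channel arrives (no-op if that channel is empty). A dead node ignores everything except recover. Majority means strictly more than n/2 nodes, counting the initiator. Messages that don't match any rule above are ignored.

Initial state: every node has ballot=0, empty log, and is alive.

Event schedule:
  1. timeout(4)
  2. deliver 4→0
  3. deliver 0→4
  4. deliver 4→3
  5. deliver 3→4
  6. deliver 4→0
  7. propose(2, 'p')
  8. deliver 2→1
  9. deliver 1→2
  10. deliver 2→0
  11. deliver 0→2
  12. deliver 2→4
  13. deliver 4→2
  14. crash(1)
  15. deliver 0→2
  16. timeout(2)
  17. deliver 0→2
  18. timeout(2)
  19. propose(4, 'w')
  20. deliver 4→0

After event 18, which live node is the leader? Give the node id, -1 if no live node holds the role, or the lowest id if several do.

4

after 1 — timeout(4): n4:cand/b9/[-]
after 2 — deliver 4→0: n0:foll/b9/[-]
after 3 — deliver 0→4: ·
after 4 — deliver 4→3: n3:foll/b9/[-]
after 5 — deliver 3→4: n4:lead/b9/[-]
after 6 — deliver 4→0: ·
after 7 — propose(2,'p'): ·
after 8 — deliver 2→1: ·
after 9 — deliver 1→2: ·
after 10 — deliver 2→0: ·
after 11 — deliver 0→2: ·
after 12 — deliver 2→4: ·
after 13 — deliver 4→2: n2:foll/b9/[-]
after 14 — crash(1): n1:✗foll/b0/[-]
after 15 — deliver 0→2: ·
after 16 — timeout(2): n2:cand/b12/[-]
after 17 — deliver 0→2: ·
after 18 — timeout(2): n2:cand/b17/[-]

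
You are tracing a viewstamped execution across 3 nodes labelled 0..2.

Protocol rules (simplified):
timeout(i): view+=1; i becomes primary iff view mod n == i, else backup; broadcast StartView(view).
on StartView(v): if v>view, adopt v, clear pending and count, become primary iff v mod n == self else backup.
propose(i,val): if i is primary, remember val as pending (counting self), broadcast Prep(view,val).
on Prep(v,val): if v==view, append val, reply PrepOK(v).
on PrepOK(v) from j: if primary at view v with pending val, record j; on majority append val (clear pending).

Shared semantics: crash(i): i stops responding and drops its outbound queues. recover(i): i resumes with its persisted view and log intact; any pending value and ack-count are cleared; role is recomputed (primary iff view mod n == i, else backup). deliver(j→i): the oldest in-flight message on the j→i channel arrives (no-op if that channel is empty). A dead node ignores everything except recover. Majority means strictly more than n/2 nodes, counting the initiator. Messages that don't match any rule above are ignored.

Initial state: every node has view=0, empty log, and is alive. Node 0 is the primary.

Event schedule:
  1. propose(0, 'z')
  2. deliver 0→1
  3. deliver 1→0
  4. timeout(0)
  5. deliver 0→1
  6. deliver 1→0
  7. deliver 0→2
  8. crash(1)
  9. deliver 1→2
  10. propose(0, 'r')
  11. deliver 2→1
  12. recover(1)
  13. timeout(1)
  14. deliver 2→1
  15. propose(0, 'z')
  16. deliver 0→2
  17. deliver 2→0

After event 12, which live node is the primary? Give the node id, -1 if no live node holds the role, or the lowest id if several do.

1. propose(0,'z'):  nop
2. deliver 0→1:  <1:back v0 z>
3. deliver 1→0:  <0:prim v0 z>
4. timeout(0):  <0:back v1 z>
5. deliver 0→1:  <1:prim v1 z>
6. deliver 1→0:  nop
7. deliver 0→2:  <2:back v0 z>
8. crash(1):  <1:✗prim v1 z>
9. deliver 1→2:  nop
10. propose(0,'r'):  nop
11. deliver 2→1:  nop
12. recover(1):  <1:prim v1 z>

1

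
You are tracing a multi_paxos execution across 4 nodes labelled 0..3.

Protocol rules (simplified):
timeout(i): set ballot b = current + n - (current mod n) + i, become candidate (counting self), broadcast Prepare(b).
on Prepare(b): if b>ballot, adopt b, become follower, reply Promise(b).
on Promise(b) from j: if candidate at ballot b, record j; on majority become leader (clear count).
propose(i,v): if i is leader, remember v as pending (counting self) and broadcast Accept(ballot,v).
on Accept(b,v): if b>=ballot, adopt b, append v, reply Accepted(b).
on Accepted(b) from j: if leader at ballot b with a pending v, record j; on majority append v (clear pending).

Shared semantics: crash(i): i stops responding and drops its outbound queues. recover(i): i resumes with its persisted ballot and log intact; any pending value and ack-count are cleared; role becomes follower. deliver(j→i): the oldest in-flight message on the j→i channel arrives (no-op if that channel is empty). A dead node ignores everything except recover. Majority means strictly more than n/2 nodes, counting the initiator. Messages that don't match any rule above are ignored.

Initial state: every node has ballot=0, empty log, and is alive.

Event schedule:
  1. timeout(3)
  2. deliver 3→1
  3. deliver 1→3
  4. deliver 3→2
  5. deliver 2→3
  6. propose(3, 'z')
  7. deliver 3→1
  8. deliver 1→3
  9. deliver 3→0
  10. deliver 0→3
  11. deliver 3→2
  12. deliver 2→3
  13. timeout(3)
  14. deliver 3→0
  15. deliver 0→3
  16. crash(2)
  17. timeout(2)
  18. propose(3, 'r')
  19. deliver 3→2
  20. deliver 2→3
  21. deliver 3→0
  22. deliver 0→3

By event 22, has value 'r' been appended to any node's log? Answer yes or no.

1. timeout(3):  <3:cand b7 ->
2. deliver 3→1:  <1:foll b7 ->
3. deliver 1→3:  nop
4. deliver 3→2:  <2:foll b7 ->
5. deliver 2→3:  <3:lead b7 ->
6. propose(3,'z'):  nop
7. deliver 3→1:  <1:foll b7 z>
8. deliver 1→3:  nop
9. deliver 3→0:  <0:foll b7 ->
10. deliver 0→3:  nop
11. deliver 3→2:  <2:foll b7 z>
12. deliver 2→3:  <3:lead b7 z>
13. timeout(3):  <3:cand b11 z>
14. deliver 3→0:  <0:foll b7 z>
15. deliver 0→3:  nop
16. crash(2):  <2:✗foll b7 z>
17. timeout(2):  nop
18. propose(3,'r'):  nop
19. deliver 3→2:  nop
20. deliver 2→3:  nop
21. deliver 3→0:  <0:foll b11 z>
22. deliver 0→3:  nop

no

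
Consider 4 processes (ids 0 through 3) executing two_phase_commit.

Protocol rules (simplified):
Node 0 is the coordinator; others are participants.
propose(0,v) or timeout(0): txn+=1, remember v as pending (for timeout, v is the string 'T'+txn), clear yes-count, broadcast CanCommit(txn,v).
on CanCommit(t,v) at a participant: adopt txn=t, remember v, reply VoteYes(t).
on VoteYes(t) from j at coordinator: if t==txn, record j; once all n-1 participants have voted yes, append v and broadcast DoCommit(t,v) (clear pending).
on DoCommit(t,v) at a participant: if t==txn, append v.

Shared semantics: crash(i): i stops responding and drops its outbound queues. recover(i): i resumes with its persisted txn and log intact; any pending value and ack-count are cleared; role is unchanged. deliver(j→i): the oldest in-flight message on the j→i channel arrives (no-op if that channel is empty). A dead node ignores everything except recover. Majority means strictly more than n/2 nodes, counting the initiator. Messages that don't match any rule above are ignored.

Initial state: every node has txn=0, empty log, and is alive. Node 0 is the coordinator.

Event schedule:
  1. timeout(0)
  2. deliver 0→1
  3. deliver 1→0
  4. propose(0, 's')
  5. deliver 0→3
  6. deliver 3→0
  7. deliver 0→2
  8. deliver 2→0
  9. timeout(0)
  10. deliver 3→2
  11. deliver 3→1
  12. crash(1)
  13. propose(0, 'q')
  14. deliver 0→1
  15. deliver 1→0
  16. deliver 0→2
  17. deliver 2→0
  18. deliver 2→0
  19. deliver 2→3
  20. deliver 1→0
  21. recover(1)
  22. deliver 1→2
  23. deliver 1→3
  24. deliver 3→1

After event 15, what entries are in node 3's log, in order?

[1] timeout(0) → N0(coor t1 [-])
[2] deliver 0→1 → N1(part t1 [-])
[3] deliver 1→0 → ∅
[4] propose(0,'s') → N0(coor t2 [-])
[5] deliver 0→3 → N3(part t1 [-])
[6] deliver 3→0 → ∅
[7] deliver 0→2 → N2(part t1 [-])
[8] deliver 2→0 → ∅
[9] timeout(0) → N0(coor t3 [-])
[10] deliver 3→2 → ∅
[11] deliver 3→1 → ∅
[12] crash(1) → N1(✗part t1 [-])
[13] propose(0,'q') → N0(coor t4 [-])
[14] deliver 0→1 → ∅
[15] deliver 1→0 → ∅

empty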